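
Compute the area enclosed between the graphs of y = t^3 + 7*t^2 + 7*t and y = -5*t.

Set the curves equal: t^3 + 7*t^2 + 7*t = -5*t, so t^3 + 7*t^2 + 12*t = 0, which factors as t*(t + 3)*(t + 4) = 0. The curves meet at t = -4, -3, 0.
On [-4, -3], y = t^3 + 7*t^2 + 7*t is on top; that piece has area ∫[-4,-3] (t^3 + 7*t^2 + 12*t) dt = 7/12.
On [-3, 0], y = -5*t is on top; that piece has area ∫[-3,0] (-(t^3 + 7*t^2 + 12*t)) dt = 45/4.
Total enclosed area = 7/12 + 45/4 = 71/6.

71/6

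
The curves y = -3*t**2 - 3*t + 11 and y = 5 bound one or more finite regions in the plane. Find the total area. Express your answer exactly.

27/2

Set the curves equal: -3*t**2 - 3*t + 11 = 5, so -3*t**2 - 3*t + 6 = 0, which factors as -3*(t - 1)*(t + 2) = 0. The curves meet at t = -2, 1.
On [-2, 1], y = -3*t**2 - 3*t + 11 is on top; that piece has area ∫[-2,1] (-3*t**2 - 3*t + 6) dt = 27/2.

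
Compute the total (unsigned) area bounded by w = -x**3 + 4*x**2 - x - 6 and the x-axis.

The curve meets the x-axis where -x**3 + 4*x**2 - x - 6 = 0, i.e. -(x - 3)*(x - 2)*(x + 1) = 0, at x = -1, 2, 3.
On [-1, 2] the curve lies below the axis; ∫[-1,2] (-x**3 + 4*x**2 - x - 6) dx = -45/4, giving area 45/4.
On [2, 3] the curve lies above the axis; ∫[2,3] (-x**3 + 4*x**2 - x - 6) dx = 7/12, giving area 7/12.
Total area = 45/4 + 7/12 = 71/6.

71/6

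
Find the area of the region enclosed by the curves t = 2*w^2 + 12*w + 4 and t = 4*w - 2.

Both boundary curves give t as a function of w, so integrate with respect to w. Setting them equal: 2*w^2 + 8*w + 6 = 0, i.e. 2*(w + 1)*(w + 3) = 0, so they meet at w = -3, -1.
For w in [-3, -1], t = 2*w^2 + 12*w + 4 is on the left; area = ∫[-3,-1] (-(2*w^2 + 8*w + 6)) dw = 8/3.

8/3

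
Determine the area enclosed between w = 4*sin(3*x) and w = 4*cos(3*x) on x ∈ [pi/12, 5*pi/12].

8*sqrt(2)/3

On [pi/12, 5*pi/12], (4*sin(3*x)) - (4*cos(3*x)) = 4*sin(3*x) - 4*cos(3*x) is ≥ 0 throughout, so the area is a single integral of |4*sin(3*x) - 4*cos(3*x)|.
∫[pi/12,5*pi/12] (4*sin(3*x) - 4*cos(3*x)) dx = 8*sqrt(2)/3.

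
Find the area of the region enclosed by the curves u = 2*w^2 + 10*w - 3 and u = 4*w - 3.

9

Both boundary curves give u as a function of w, so integrate with respect to w. Setting them equal: 2*w^2 + 6*w = 0, i.e. 2*w*(w + 3) = 0, so they meet at w = -3, 0.
For w in [-3, 0], u = 2*w^2 + 10*w - 3 is on the left; area = ∫[-3,0] (-(2*w^2 + 6*w)) dw = 9.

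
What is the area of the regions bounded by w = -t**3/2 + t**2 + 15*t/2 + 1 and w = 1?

Set the curves equal: -t**3/2 + t**2 + 15*t/2 + 1 = 1, so -t**3/2 + t**2 + 15*t/2 = 0, which factors as -t*(t - 5)*(t + 3)/2 = 0. The curves meet at t = -3, 0, 5.
On [-3, 0], w = 1 is on top; that piece has area ∫[-3,0] (-(-t**3/2 + t**2 + 15*t/2)) dt = 117/8.
On [0, 5], w = -t**3/2 + t**2 + 15*t/2 + 1 is on top; that piece has area ∫[0,5] (-t**3/2 + t**2 + 15*t/2) dt = 1375/24.
Total enclosed area = 117/8 + 1375/24 = 863/12.

863/12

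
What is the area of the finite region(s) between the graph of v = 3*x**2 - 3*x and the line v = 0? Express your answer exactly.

The curve meets the x-axis where 3*x**2 - 3*x = 0, i.e. 3*x*(x - 1) = 0, at x = 0, 1.
On [0, 1] the curve lies below the axis; ∫[0,1] (3*x**2 - 3*x) dx = -1/2, giving area 1/2.

1/2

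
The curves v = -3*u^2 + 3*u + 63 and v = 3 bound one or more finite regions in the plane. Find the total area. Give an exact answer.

Set the curves equal: -3*u^2 + 3*u + 63 = 3, so -3*u^2 + 3*u + 60 = 0, which factors as -3*(u - 5)*(u + 4) = 0. The curves meet at u = -4, 5.
On [-4, 5], v = -3*u^2 + 3*u + 63 is on top; that piece has area ∫[-4,5] (-3*u^2 + 3*u + 60) du = 729/2.

729/2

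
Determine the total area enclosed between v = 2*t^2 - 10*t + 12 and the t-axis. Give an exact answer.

The curve meets the t-axis where 2*t^2 - 10*t + 12 = 0, i.e. 2*(t - 3)*(t - 2) = 0, at t = 2, 3.
On [2, 3] the curve lies below the axis; ∫[2,3] (2*t^2 - 10*t + 12) dt = -1/3, giving area 1/3.

1/3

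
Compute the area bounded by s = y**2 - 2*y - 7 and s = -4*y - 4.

Both boundary curves give s as a function of y, so integrate with respect to y. Setting them equal: y**2 + 2*y - 3 = 0, i.e. (y - 1)*(y + 3) = 0, so they meet at y = -3, 1.
For y in [-3, 1], s = y**2 - 2*y - 7 is on the left; area = ∫[-3,1] (-(y**2 + 2*y - 3)) dy = 32/3.

32/3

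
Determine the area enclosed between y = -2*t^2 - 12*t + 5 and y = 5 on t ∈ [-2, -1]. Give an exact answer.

On [-2, -1], (-2*t^2 - 12*t + 5) - (5) = -2*t^2 - 12*t is ≥ 0 throughout, so the area is a single integral of |-2*t^2 - 12*t|.
∫[-2,-1] (-2*t^2 - 12*t) dt = 40/3.

40/3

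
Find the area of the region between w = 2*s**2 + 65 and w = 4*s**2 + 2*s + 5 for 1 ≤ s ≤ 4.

On [1, 4], (2*s**2 + 65) - (4*s**2 + 2*s + 5) = -2*s**2 - 2*s + 60 is ≥ 0 throughout, so the area is a single integral of |-2*s**2 - 2*s + 60|.
∫[1,4] (-2*s**2 - 2*s + 60) ds = 123.

123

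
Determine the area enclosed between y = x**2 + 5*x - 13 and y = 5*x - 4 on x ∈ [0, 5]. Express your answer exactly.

98/3

The difference (x**2 + 5*x - 13) - (5*x - 4) = x**2 - 9 changes sign at x = 3 inside [0, 5], so split the integral there.
∫[0,3] (x**2 - 9) dx = -18; the area of that piece is 18.
∫[3,5] (x**2 - 9) dx = 44/3.
Total area = 18 + 44/3 = 98/3.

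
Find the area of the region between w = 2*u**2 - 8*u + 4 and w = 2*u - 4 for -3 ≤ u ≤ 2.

93

The difference (2*u**2 - 8*u + 4) - (2*u - 4) = 2*u**2 - 10*u + 8 changes sign at u = 1 inside [-3, 2], so split the integral there.
∫[-3,1] (2*u**2 - 10*u + 8) du = 272/3.
∫[1,2] (2*u**2 - 10*u + 8) du = -7/3; the area of that piece is 7/3.
Total area = 272/3 + 7/3 = 93.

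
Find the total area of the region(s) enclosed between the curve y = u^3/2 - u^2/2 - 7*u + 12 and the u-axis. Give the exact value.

The curve meets the u-axis where u^3/2 - u^2/2 - 7*u + 12 = 0, i.e. (u - 3)*(u - 2)*(u + 4)/2 = 0, at u = -4, 2, 3.
On [-4, 2] the curve lies above the axis; ∫[-4,2] (u^3/2 - u^2/2 - 7*u + 12) du = 72, giving area 72.
On [2, 3] the curve lies below the axis; ∫[2,3] (u^3/2 - u^2/2 - 7*u + 12) du = -13/24, giving area 13/24.
Total area = 72 + 13/24 = 1741/24.

1741/24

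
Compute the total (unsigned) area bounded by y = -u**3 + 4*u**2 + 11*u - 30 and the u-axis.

863/6

The curve meets the u-axis where -u**3 + 4*u**2 + 11*u - 30 = 0, i.e. -(u - 5)*(u - 2)*(u + 3) = 0, at u = -3, 2, 5.
On [-3, 2] the curve lies below the axis; ∫[-3,2] (-u**3 + 4*u**2 + 11*u - 30) du = -1375/12, giving area 1375/12.
On [2, 5] the curve lies above the axis; ∫[2,5] (-u**3 + 4*u**2 + 11*u - 30) du = 117/4, giving area 117/4.
Total area = 1375/12 + 117/4 = 863/6.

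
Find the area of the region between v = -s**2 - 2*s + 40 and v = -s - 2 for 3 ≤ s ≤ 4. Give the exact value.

On [3, 4], (-s**2 - 2*s + 40) - (-s - 2) = -s**2 - s + 42 is ≥ 0 throughout, so the area is a single integral of |-s**2 - s + 42|.
∫[3,4] (-s**2 - s + 42) ds = 157/6.

157/6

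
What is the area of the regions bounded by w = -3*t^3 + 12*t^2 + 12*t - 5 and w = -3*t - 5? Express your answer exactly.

443/2

Set the curves equal: -3*t^3 + 12*t^2 + 12*t - 5 = -3*t - 5, so -3*t^3 + 12*t^2 + 15*t = 0, which factors as -3*t*(t - 5)*(t + 1) = 0. The curves meet at t = -1, 0, 5.
On [-1, 0], w = -3*t - 5 is on top; that piece has area ∫[-1,0] (-(-3*t^3 + 12*t^2 + 15*t)) dt = 11/4.
On [0, 5], w = -3*t^3 + 12*t^2 + 12*t - 5 is on top; that piece has area ∫[0,5] (-3*t^3 + 12*t^2 + 15*t) dt = 875/4.
Total enclosed area = 11/4 + 875/4 = 443/2.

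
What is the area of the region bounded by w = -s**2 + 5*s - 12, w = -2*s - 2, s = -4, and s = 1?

745/6

On [-4, 1], (-s**2 + 5*s - 12) - (-2*s - 2) = -s**2 + 7*s - 10 is ≤ 0 throughout, so the area is a single integral of |-s**2 + 7*s - 10|.
∫[-4,1] (-s**2 + 7*s - 10) ds = -745/6; the area of that piece is 745/6.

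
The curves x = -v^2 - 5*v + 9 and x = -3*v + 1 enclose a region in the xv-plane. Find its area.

36

Both boundary curves give x as a function of v, so integrate with respect to v. Setting them equal: -v^2 - 2*v + 8 = 0, i.e. -(v - 2)*(v + 4) = 0, so they meet at v = -4, 2.
For v in [-4, 2], x = -v^2 - 5*v + 9 is on the right; area = ∫[-4,2] (-v^2 - 2*v + 8) dv = 36.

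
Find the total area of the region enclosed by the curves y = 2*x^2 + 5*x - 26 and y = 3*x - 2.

Set the curves equal: 2*x^2 + 5*x - 26 = 3*x - 2, so 2*x^2 + 2*x - 24 = 0, which factors as 2*(x - 3)*(x + 4) = 0. The curves meet at x = -4, 3.
On [-4, 3], y = 3*x - 2 is on top; that piece has area ∫[-4,3] (-(2*x^2 + 2*x - 24)) dx = 343/3.

343/3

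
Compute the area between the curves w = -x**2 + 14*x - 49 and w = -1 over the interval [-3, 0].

On [-3, 0], (-x**2 + 14*x - 49) - (-1) = -x**2 + 14*x - 48 is ≤ 0 throughout, so the area is a single integral of |-x**2 + 14*x - 48|.
∫[-3,0] (-x**2 + 14*x - 48) dx = -216; the area of that piece is 216.

216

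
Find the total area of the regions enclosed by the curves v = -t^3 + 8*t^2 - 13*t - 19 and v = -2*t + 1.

Set the curves equal: -t^3 + 8*t^2 - 13*t - 19 = -2*t + 1, so -t^3 + 8*t^2 - 11*t - 20 = 0, which factors as -(t - 5)*(t - 4)*(t + 1) = 0. The curves meet at t = -1, 4, 5.
On [-1, 4], v = -2*t + 1 is on top; that piece has area ∫[-1,4] (-(-t^3 + 8*t^2 - 11*t - 20)) dt = 875/12.
On [4, 5], v = -t^3 + 8*t^2 - 13*t - 19 is on top; that piece has area ∫[4,5] (-t^3 + 8*t^2 - 11*t - 20) dt = 11/12.
Total enclosed area = 875/12 + 11/12 = 443/6.

443/6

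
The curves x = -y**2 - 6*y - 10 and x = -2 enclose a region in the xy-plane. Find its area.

Both boundary curves give x as a function of y, so integrate with respect to y. Setting them equal: -y**2 - 6*y - 8 = 0, i.e. -(y + 2)*(y + 4) = 0, so they meet at y = -4, -2.
For y in [-4, -2], x = -y**2 - 6*y - 10 is on the right; area = ∫[-4,-2] (-y**2 - 6*y - 8) dy = 4/3.

4/3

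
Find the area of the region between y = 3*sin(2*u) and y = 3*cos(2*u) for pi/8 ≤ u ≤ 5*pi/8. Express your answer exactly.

On [pi/8, 5*pi/8], (3*sin(2*u)) - (3*cos(2*u)) = 3*sin(2*u) - 3*cos(2*u) is ≥ 0 throughout, so the area is a single integral of |3*sin(2*u) - 3*cos(2*u)|.
∫[pi/8,5*pi/8] (3*sin(2*u) - 3*cos(2*u)) du = 3*sqrt(2).

3*sqrt(2)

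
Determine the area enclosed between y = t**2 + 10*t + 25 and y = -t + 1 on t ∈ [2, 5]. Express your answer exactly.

453/2

On [2, 5], (t**2 + 10*t + 25) - (-t + 1) = t**2 + 11*t + 24 is ≥ 0 throughout, so the area is a single integral of |t**2 + 11*t + 24|.
∫[2,5] (t**2 + 11*t + 24) dt = 453/2.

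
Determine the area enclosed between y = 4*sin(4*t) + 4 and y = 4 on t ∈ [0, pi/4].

On [0, pi/4], (4*sin(4*t) + 4) - (4) = 4*sin(4*t) is ≥ 0 throughout, so the area is a single integral of |4*sin(4*t)|.
∫[0,pi/4] (4*sin(4*t)) dt = 2.

2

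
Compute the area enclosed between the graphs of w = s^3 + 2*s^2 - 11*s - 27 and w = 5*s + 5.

Set the curves equal: s^3 + 2*s^2 - 11*s - 27 = 5*s + 5, so s^3 + 2*s^2 - 16*s - 32 = 0, which factors as (s - 4)*(s + 2)*(s + 4) = 0. The curves meet at s = -4, -2, 4.
On [-4, -2], w = s^3 + 2*s^2 - 11*s - 27 is on top; that piece has area ∫[-4,-2] (s^3 + 2*s^2 - 16*s - 32) ds = 28/3.
On [-2, 4], w = 5*s + 5 is on top; that piece has area ∫[-2,4] (-(s^3 + 2*s^2 - 16*s - 32)) ds = 180.
Total enclosed area = 28/3 + 180 = 568/3.

568/3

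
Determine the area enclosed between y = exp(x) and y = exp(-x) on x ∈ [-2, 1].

The difference (exp(x)) - (exp(-x)) = exp(x) - exp(-x) changes sign at x = 0 inside [-2, 1], so split the integral there.
∫[-2,0] (exp(x) - exp(-x)) dx = -exp(2) - exp(-2) + 2; the area of that piece is -2 + exp(-2) + exp(2).
∫[0,1] (exp(x) - exp(-x)) dx = -2 + exp(-1) + exp(1).
Total area = (-2 + exp(-2) + exp(2)) + (-2 + exp(-1) + exp(1)) = -4 + exp(-2) + exp(-1) + exp(1) + exp(2).

-4 + exp(-2) + exp(-1) + exp(1) + exp(2)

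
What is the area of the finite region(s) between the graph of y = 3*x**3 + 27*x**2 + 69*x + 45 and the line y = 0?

The curve meets the x-axis where 3*x**3 + 27*x**2 + 69*x + 45 = 0, i.e. 3*(x + 1)*(x + 3)*(x + 5) = 0, at x = -5, -3, -1.
On [-5, -3] the curve lies above the axis; ∫[-5,-3] (3*x**3 + 27*x**2 + 69*x + 45) dx = 12, giving area 12.
On [-3, -1] the curve lies below the axis; ∫[-3,-1] (3*x**3 + 27*x**2 + 69*x + 45) dx = -12, giving area 12.
Total area = 12 + 12 = 24.

24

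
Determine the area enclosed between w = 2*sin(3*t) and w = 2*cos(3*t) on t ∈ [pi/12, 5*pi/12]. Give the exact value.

On [pi/12, 5*pi/12], (2*sin(3*t)) - (2*cos(3*t)) = 2*sin(3*t) - 2*cos(3*t) is ≥ 0 throughout, so the area is a single integral of |2*sin(3*t) - 2*cos(3*t)|.
∫[pi/12,5*pi/12] (2*sin(3*t) - 2*cos(3*t)) dt = 4*sqrt(2)/3.

4*sqrt(2)/3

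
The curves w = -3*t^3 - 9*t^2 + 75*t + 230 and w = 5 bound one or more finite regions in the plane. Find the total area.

Set the curves equal: -3*t^3 - 9*t^2 + 75*t + 230 = 5, so -3*t^3 - 9*t^2 + 75*t + 225 = 0, which factors as -3*(t - 5)*(t + 3)*(t + 5) = 0. The curves meet at t = -5, -3, 5.
On [-5, -3], w = 5 is on top; that piece has area ∫[-5,-3] (-(-3*t^3 - 9*t^2 + 75*t + 225)) dt = 36.
On [-3, 5], w = -3*t^3 - 9*t^2 + 75*t + 230 is on top; that piece has area ∫[-3,5] (-3*t^3 - 9*t^2 + 75*t + 225) dt = 1536.
Total enclosed area = 36 + 1536 = 1572.

1572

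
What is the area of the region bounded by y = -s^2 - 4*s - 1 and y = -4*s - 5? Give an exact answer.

Set the curves equal: -s^2 - 4*s - 1 = -4*s - 5, so -s^2 + 4 = 0, which factors as -(s - 2)*(s + 2) = 0. The curves meet at s = -2, 2.
On [-2, 2], y = -s^2 - 4*s - 1 is on top; that piece has area ∫[-2,2] (-s^2 + 4) ds = 32/3.

32/3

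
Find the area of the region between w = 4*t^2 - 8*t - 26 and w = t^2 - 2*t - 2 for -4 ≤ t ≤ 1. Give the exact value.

98

The difference (4*t^2 - 8*t - 26) - (t^2 - 2*t - 2) = 3*t^2 - 6*t - 24 changes sign at t = -2 inside [-4, 1], so split the integral there.
∫[-4,-2] (3*t^2 - 6*t - 24) dt = 44.
∫[-2,1] (3*t^2 - 6*t - 24) dt = -54; the area of that piece is 54.
Total area = 44 + 54 = 98.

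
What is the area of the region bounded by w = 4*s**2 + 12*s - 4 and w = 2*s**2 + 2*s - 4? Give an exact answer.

125/3

Set the curves equal: 4*s**2 + 12*s - 4 = 2*s**2 + 2*s - 4, so 2*s**2 + 10*s = 0, which factors as 2*s*(s + 5) = 0. The curves meet at s = -5, 0.
On [-5, 0], w = 2*s**2 + 2*s - 4 is on top; that piece has area ∫[-5,0] (-(2*s**2 + 10*s)) ds = 125/3.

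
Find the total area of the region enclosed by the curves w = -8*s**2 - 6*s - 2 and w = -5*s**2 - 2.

4

Set the curves equal: -8*s**2 - 6*s - 2 = -5*s**2 - 2, so -3*s**2 - 6*s = 0, which factors as -3*s*(s + 2) = 0. The curves meet at s = -2, 0.
On [-2, 0], w = -8*s**2 - 6*s - 2 is on top; that piece has area ∫[-2,0] (-3*s**2 - 6*s) ds = 4.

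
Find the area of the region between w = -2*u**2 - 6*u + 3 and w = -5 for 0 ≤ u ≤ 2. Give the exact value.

10

The difference (-2*u**2 - 6*u + 3) - (-5) = -2*u**2 - 6*u + 8 changes sign at u = 1 inside [0, 2], so split the integral there.
∫[0,1] (-2*u**2 - 6*u + 8) du = 13/3.
∫[1,2] (-2*u**2 - 6*u + 8) du = -17/3; the area of that piece is 17/3.
Total area = 13/3 + 17/3 = 10.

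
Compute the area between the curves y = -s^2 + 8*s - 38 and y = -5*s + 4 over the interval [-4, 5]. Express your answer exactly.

765/2

On [-4, 5], (-s^2 + 8*s - 38) - (-5*s + 4) = -s^2 + 13*s - 42 is ≤ 0 throughout, so the area is a single integral of |-s^2 + 13*s - 42|.
∫[-4,5] (-s^2 + 13*s - 42) ds = -765/2; the area of that piece is 765/2.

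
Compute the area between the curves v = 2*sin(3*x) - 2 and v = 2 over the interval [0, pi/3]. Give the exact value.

-4/3 + 4*pi/3

On [0, pi/3], (2*sin(3*x) - 2) - (2) = 2*sin(3*x) - 4 is ≤ 0 throughout, so the area is a single integral of |2*sin(3*x) - 4|.
∫[0,pi/3] (2*sin(3*x) - 4) dx = 4/3 - 4*pi/3; the area of that piece is -4/3 + 4*pi/3.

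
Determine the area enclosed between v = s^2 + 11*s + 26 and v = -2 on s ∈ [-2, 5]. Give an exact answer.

On [-2, 5], (s^2 + 11*s + 26) - (-2) = s^2 + 11*s + 28 is ≥ 0 throughout, so the area is a single integral of |s^2 + 11*s + 28|.
∫[-2,5] (s^2 + 11*s + 28) ds = 2135/6.

2135/6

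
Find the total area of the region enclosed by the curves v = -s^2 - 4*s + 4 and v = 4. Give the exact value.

32/3

Set the curves equal: -s^2 - 4*s + 4 = 4, so -s^2 - 4*s = 0, which factors as -s*(s + 4) = 0. The curves meet at s = -4, 0.
On [-4, 0], v = -s^2 - 4*s + 4 is on top; that piece has area ∫[-4,0] (-s^2 - 4*s) ds = 32/3.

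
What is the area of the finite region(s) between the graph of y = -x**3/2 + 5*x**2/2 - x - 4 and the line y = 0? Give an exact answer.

253/24

The curve meets the x-axis where -x**3/2 + 5*x**2/2 - x - 4 = 0, i.e. -(x - 4)*(x - 2)*(x + 1)/2 = 0, at x = -1, 2, 4.
On [-1, 2] the curve lies below the axis; ∫[-1,2] (-x**3/2 + 5*x**2/2 - x - 4) dx = -63/8, giving area 63/8.
On [2, 4] the curve lies above the axis; ∫[2,4] (-x**3/2 + 5*x**2/2 - x - 4) dx = 8/3, giving area 8/3.
Total area = 63/8 + 8/3 = 253/24.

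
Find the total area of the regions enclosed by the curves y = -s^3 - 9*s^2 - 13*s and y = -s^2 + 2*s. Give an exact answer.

253/12

Set the curves equal: -s^3 - 9*s^2 - 13*s = -s^2 + 2*s, so -s^3 - 8*s^2 - 15*s = 0, which factors as -s*(s + 3)*(s + 5) = 0. The curves meet at s = -5, -3, 0.
On [-5, -3], y = -s^2 + 2*s is on top; that piece has area ∫[-5,-3] (-(-s^3 - 8*s^2 - 15*s)) ds = 16/3.
On [-3, 0], y = -s^3 - 9*s^2 - 13*s is on top; that piece has area ∫[-3,0] (-s^3 - 8*s^2 - 15*s) ds = 63/4.
Total enclosed area = 16/3 + 63/4 = 253/12.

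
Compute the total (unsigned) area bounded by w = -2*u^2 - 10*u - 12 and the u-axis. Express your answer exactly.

The curve meets the u-axis where -2*u^2 - 10*u - 12 = 0, i.e. -2*(u + 2)*(u + 3) = 0, at u = -3, -2.
On [-3, -2] the curve lies above the axis; ∫[-3,-2] (-2*u^2 - 10*u - 12) du = 1/3, giving area 1/3.

1/3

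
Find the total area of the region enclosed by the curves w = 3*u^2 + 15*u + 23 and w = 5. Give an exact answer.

1/2

Set the curves equal: 3*u^2 + 15*u + 23 = 5, so 3*u^2 + 15*u + 18 = 0, which factors as 3*(u + 2)*(u + 3) = 0. The curves meet at u = -3, -2.
On [-3, -2], w = 5 is on top; that piece has area ∫[-3,-2] (-(3*u^2 + 15*u + 18)) du = 1/2.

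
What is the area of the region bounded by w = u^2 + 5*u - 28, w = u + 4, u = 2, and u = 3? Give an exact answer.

On [2, 3], (u^2 + 5*u - 28) - (u + 4) = u^2 + 4*u - 32 is ≤ 0 throughout, so the area is a single integral of |u^2 + 4*u - 32|.
∫[2,3] (u^2 + 4*u - 32) du = -47/3; the area of that piece is 47/3.

47/3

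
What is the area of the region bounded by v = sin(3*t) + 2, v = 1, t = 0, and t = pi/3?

On [0, pi/3], (sin(3*t) + 2) - (1) = sin(3*t) + 1 is ≥ 0 throughout, so the area is a single integral of |sin(3*t) + 1|.
∫[0,pi/3] (sin(3*t) + 1) dt = 2/3 + pi/3.

2/3 + pi/3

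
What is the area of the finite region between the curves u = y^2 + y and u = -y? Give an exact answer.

4/3

Both boundary curves give u as a function of y, so integrate with respect to y. Setting them equal: y^2 + 2*y = 0, i.e. y*(y + 2) = 0, so they meet at y = -2, 0.
For y in [-2, 0], u = y^2 + y is on the left; area = ∫[-2,0] (-(y^2 + 2*y)) dy = 4/3.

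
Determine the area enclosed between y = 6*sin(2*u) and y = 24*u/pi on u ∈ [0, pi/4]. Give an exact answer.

3 - 3*pi/4

On [0, pi/4], (6*sin(2*u)) - (24*u/pi) = -24*u/pi + 6*sin(2*u) is ≥ 0 throughout, so the area is a single integral of |-24*u/pi + 6*sin(2*u)|.
∫[0,pi/4] (-24*u/pi + 6*sin(2*u)) du = 3 - 3*pi/4.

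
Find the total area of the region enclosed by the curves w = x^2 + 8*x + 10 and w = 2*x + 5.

Set the curves equal: x^2 + 8*x + 10 = 2*x + 5, so x^2 + 6*x + 5 = 0, which factors as (x + 1)*(x + 5) = 0. The curves meet at x = -5, -1.
On [-5, -1], w = 2*x + 5 is on top; that piece has area ∫[-5,-1] (-(x^2 + 6*x + 5)) dx = 32/3.

32/3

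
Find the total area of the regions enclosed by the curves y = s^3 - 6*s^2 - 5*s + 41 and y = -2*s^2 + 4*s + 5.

Set the curves equal: s^3 - 6*s^2 - 5*s + 41 = -2*s^2 + 4*s + 5, so s^3 - 4*s^2 - 9*s + 36 = 0, which factors as (s - 4)*(s - 3)*(s + 3) = 0. The curves meet at s = -3, 3, 4.
On [-3, 3], y = s^3 - 6*s^2 - 5*s + 41 is on top; that piece has area ∫[-3,3] (s^3 - 4*s^2 - 9*s + 36) ds = 144.
On [3, 4], y = -2*s^2 + 4*s + 5 is on top; that piece has area ∫[3,4] (-(s^3 - 4*s^2 - 9*s + 36)) ds = 13/12.
Total enclosed area = 144 + 13/12 = 1741/12.

1741/12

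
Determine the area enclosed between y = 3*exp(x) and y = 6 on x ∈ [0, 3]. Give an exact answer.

-27 + 12*log(2) + 3*exp(3)

The difference (3*exp(x)) - (6) = 3*exp(x) - 6 changes sign at x = log(2) inside [0, 3], so split the integral there.
∫[0,log(2)] (3*exp(x) - 6) dx = 3 - log(64); the area of that piece is -3 + log(64).
∫[log(2),3] (3*exp(x) - 6) dx = -24 + 6*log(2) + 3*exp(3).
Total area = (-3 + log(64)) + (-24 + 6*log(2) + 3*exp(3)) = -27 + 12*log(2) + 3*exp(3).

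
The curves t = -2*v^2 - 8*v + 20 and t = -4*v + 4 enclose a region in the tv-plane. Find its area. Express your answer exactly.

72

Both boundary curves give t as a function of v, so integrate with respect to v. Setting them equal: -2*v^2 - 4*v + 16 = 0, i.e. -2*(v - 2)*(v + 4) = 0, so they meet at v = -4, 2.
For v in [-4, 2], t = -2*v^2 - 8*v + 20 is on the right; area = ∫[-4,2] (-2*v^2 - 4*v + 16) dv = 72.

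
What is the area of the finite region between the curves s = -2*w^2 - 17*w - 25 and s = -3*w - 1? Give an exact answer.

1/3

Both boundary curves give s as a function of w, so integrate with respect to w. Setting them equal: -2*w^2 - 14*w - 24 = 0, i.e. -2*(w + 3)*(w + 4) = 0, so they meet at w = -4, -3.
For w in [-4, -3], s = -2*w^2 - 17*w - 25 is on the right; area = ∫[-4,-3] (-2*w^2 - 14*w - 24) dw = 1/3.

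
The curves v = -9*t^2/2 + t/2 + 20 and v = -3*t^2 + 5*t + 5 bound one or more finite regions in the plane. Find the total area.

Set the curves equal: -9*t^2/2 + t/2 + 20 = -3*t^2 + 5*t + 5, so -3*t^2/2 - 9*t/2 + 15 = 0, which factors as -3*(t - 2)*(t + 5)/2 = 0. The curves meet at t = -5, 2.
On [-5, 2], v = -9*t^2/2 + t/2 + 20 is on top; that piece has area ∫[-5,2] (-3*t^2/2 - 9*t/2 + 15) dt = 343/4.

343/4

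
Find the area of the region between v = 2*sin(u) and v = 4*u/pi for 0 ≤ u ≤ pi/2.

2 - pi/2

On [0, pi/2], (2*sin(u)) - (4*u/pi) = -4*u/pi + 2*sin(u) is ≥ 0 throughout, so the area is a single integral of |-4*u/pi + 2*sin(u)|.
∫[0,pi/2] (-4*u/pi + 2*sin(u)) du = 2 - pi/2.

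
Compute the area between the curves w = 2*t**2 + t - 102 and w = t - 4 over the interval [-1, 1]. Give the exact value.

On [-1, 1], (2*t**2 + t - 102) - (t - 4) = 2*t**2 - 98 is ≤ 0 throughout, so the area is a single integral of |2*t**2 - 98|.
∫[-1,1] (2*t**2 - 98) dt = -584/3; the area of that piece is 584/3.

584/3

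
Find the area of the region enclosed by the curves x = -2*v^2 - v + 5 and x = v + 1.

9

Both boundary curves give x as a function of v, so integrate with respect to v. Setting them equal: -2*v^2 - 2*v + 4 = 0, i.e. -2*(v - 1)*(v + 2) = 0, so they meet at v = -2, 1.
For v in [-2, 1], x = -2*v^2 - v + 5 is on the right; area = ∫[-2,1] (-2*v^2 - 2*v + 4) dv = 9.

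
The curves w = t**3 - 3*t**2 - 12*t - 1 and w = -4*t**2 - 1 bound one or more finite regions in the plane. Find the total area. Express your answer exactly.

Set the curves equal: t**3 - 3*t**2 - 12*t - 1 = -4*t**2 - 1, so t**3 + t**2 - 12*t = 0, which factors as t*(t - 3)*(t + 4) = 0. The curves meet at t = -4, 0, 3.
On [-4, 0], w = t**3 - 3*t**2 - 12*t - 1 is on top; that piece has area ∫[-4,0] (t**3 + t**2 - 12*t) dt = 160/3.
On [0, 3], w = -4*t**2 - 1 is on top; that piece has area ∫[0,3] (-(t**3 + t**2 - 12*t)) dt = 99/4.
Total enclosed area = 160/3 + 99/4 = 937/12.

937/12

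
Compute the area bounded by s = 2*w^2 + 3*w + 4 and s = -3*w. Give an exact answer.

1/3

Both boundary curves give s as a function of w, so integrate with respect to w. Setting them equal: 2*w^2 + 6*w + 4 = 0, i.e. 2*(w + 1)*(w + 2) = 0, so they meet at w = -2, -1.
For w in [-2, -1], s = 2*w^2 + 3*w + 4 is on the left; area = ∫[-2,-1] (-(2*w^2 + 6*w + 4)) dw = 1/3.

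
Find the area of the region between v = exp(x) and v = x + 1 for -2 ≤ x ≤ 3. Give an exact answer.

On [-2, 3], (exp(x)) - (x + 1) = -x + exp(x) - 1 is ≥ 0 throughout, so the area is a single integral of |-x + exp(x) - 1|.
∫[-2,3] (-x + exp(x) - 1) dx = -15/2 - exp(-2) + exp(3).

-15/2 - exp(-2) + exp(3)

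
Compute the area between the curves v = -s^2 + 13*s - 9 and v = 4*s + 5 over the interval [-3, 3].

319/3

The difference (-s^2 + 13*s - 9) - (4*s + 5) = -s^2 + 9*s - 14 changes sign at s = 2 inside [-3, 3], so split the integral there.
∫[-3,2] (-s^2 + 9*s - 14) ds = -625/6; the area of that piece is 625/6.
∫[2,3] (-s^2 + 9*s - 14) ds = 13/6.
Total area = 625/6 + 13/6 = 319/3.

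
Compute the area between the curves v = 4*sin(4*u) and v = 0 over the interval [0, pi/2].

The difference (4*sin(4*u)) - (0) = 4*sin(4*u) changes sign at u = pi/4 inside [0, pi/2], so split the integral there.
∫[0,pi/4] (4*sin(4*u)) du = 2.
∫[pi/4,pi/2] (4*sin(4*u)) du = -2; the area of that piece is 2.
Total area = 2 + 2 = 4.

4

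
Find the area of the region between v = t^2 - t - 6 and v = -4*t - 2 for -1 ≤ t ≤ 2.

61/6

The difference (t^2 - t - 6) - (-4*t - 2) = t^2 + 3*t - 4 changes sign at t = 1 inside [-1, 2], so split the integral there.
∫[-1,1] (t^2 + 3*t - 4) dt = -22/3; the area of that piece is 22/3.
∫[1,2] (t^2 + 3*t - 4) dt = 17/6.
Total area = 22/3 + 17/6 = 61/6.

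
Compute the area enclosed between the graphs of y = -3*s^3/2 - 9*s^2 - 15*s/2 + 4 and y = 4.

Set the curves equal: -3*s^3/2 - 9*s^2 - 15*s/2 + 4 = 4, so -3*s^3/2 - 9*s^2 - 15*s/2 = 0, which factors as -3*s*(s + 1)*(s + 5)/2 = 0. The curves meet at s = -5, -1, 0.
On [-5, -1], y = 4 is on top; that piece has area ∫[-5,-1] (-(-3*s^3/2 - 9*s^2 - 15*s/2)) ds = 48.
On [-1, 0], y = -3*s^3/2 - 9*s^2 - 15*s/2 + 4 is on top; that piece has area ∫[-1,0] (-3*s^3/2 - 9*s^2 - 15*s/2) ds = 9/8.
Total enclosed area = 48 + 9/8 = 393/8.

393/8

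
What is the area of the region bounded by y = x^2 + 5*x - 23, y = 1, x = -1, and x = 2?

123/2

On [-1, 2], (x^2 + 5*x - 23) - (1) = x^2 + 5*x - 24 is ≤ 0 throughout, so the area is a single integral of |x^2 + 5*x - 24|.
∫[-1,2] (x^2 + 5*x - 24) dx = -123/2; the area of that piece is 123/2.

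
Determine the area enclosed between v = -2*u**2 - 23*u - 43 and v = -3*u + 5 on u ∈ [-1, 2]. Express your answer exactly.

180

On [-1, 2], (-2*u**2 - 23*u - 43) - (-3*u + 5) = -2*u**2 - 20*u - 48 is ≤ 0 throughout, so the area is a single integral of |-2*u**2 - 20*u - 48|.
∫[-1,2] (-2*u**2 - 20*u - 48) du = -180; the area of that piece is 180.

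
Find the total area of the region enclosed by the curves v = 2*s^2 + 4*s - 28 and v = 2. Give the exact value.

512/3

Set the curves equal: 2*s^2 + 4*s - 28 = 2, so 2*s^2 + 4*s - 30 = 0, which factors as 2*(s - 3)*(s + 5) = 0. The curves meet at s = -5, 3.
On [-5, 3], v = 2 is on top; that piece has area ∫[-5,3] (-(2*s^2 + 4*s - 30)) ds = 512/3.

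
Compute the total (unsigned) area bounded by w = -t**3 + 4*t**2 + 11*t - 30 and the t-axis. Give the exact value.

863/6

The curve meets the t-axis where -t**3 + 4*t**2 + 11*t - 30 = 0, i.e. -(t - 5)*(t - 2)*(t + 3) = 0, at t = -3, 2, 5.
On [-3, 2] the curve lies below the axis; ∫[-3,2] (-t**3 + 4*t**2 + 11*t - 30) dt = -1375/12, giving area 1375/12.
On [2, 5] the curve lies above the axis; ∫[2,5] (-t**3 + 4*t**2 + 11*t - 30) dt = 117/4, giving area 117/4.
Total area = 1375/12 + 117/4 = 863/6.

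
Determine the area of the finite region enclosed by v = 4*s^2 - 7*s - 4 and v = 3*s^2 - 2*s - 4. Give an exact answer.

125/6

Set the curves equal: 4*s^2 - 7*s - 4 = 3*s^2 - 2*s - 4, so s^2 - 5*s = 0, which factors as s*(s - 5) = 0. The curves meet at s = 0, 5.
On [0, 5], v = 3*s^2 - 2*s - 4 is on top; that piece has area ∫[0,5] (-(s^2 - 5*s)) ds = 125/6.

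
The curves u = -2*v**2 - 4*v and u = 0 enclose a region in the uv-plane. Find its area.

Both boundary curves give u as a function of v, so integrate with respect to v. Setting them equal: -2*v**2 - 4*v = 0, i.e. -2*v*(v + 2) = 0, so they meet at v = -2, 0.
For v in [-2, 0], u = -2*v**2 - 4*v is on the right; area = ∫[-2,0] (-2*v**2 - 4*v) dv = 8/3.

8/3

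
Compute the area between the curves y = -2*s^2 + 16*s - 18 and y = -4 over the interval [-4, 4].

The difference (-2*s^2 + 16*s - 18) - (-4) = -2*s^2 + 16*s - 14 changes sign at s = 1 inside [-4, 4], so split the integral there.
∫[-4,1] (-2*s^2 + 16*s - 14) ds = -700/3; the area of that piece is 700/3.
∫[1,4] (-2*s^2 + 16*s - 14) ds = 36.
Total area = 700/3 + 36 = 808/3.

808/3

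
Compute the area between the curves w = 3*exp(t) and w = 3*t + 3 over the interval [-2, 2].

On [-2, 2], (3*exp(t)) - (3*t + 3) = -3*t + 3*exp(t) - 3 is ≥ 0 throughout, so the area is a single integral of |-3*t + 3*exp(t) - 3|.
∫[-2,2] (-3*t + 3*exp(t) - 3) dt = -12 - 3*exp(-2) + 3*exp(2).

-12 - 3*exp(-2) + 3*exp(2)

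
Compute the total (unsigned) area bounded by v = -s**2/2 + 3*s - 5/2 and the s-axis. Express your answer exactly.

16/3

The curve meets the s-axis where -s**2/2 + 3*s - 5/2 = 0, i.e. -(s - 5)*(s - 1)/2 = 0, at s = 1, 5.
On [1, 5] the curve lies above the axis; ∫[1,5] (-s**2/2 + 3*s - 5/2) ds = 16/3, giving area 16/3.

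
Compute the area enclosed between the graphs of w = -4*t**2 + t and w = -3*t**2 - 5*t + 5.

Set the curves equal: -4*t**2 + t = -3*t**2 - 5*t + 5, so -t**2 + 6*t - 5 = 0, which factors as -(t - 5)*(t - 1) = 0. The curves meet at t = 1, 5.
On [1, 5], w = -4*t**2 + t is on top; that piece has area ∫[1,5] (-t**2 + 6*t - 5) dt = 32/3.

32/3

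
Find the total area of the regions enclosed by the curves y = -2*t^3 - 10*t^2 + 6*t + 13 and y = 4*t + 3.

Set the curves equal: -2*t^3 - 10*t^2 + 6*t + 13 = 4*t + 3, so -2*t^3 - 10*t^2 + 2*t + 10 = 0, which factors as -2*(t - 1)*(t + 1)*(t + 5) = 0. The curves meet at t = -5, -1, 1.
On [-5, -1], y = 4*t + 3 is on top; that piece has area ∫[-5,-1] (-(-2*t^3 - 10*t^2 + 2*t + 10)) dt = 256/3.
On [-1, 1], y = -2*t^3 - 10*t^2 + 6*t + 13 is on top; that piece has area ∫[-1,1] (-2*t^3 - 10*t^2 + 2*t + 10) dt = 40/3.
Total enclosed area = 256/3 + 40/3 = 296/3.

296/3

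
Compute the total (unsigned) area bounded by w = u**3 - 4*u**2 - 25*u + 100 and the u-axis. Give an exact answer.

4019/6

The curve meets the u-axis where u**3 - 4*u**2 - 25*u + 100 = 0, i.e. (u - 5)*(u - 4)*(u + 5) = 0, at u = -5, 4, 5.
On [-5, 4] the curve lies above the axis; ∫[-5,4] (u**3 - 4*u**2 - 25*u + 100) du = 2673/4, giving area 2673/4.
On [4, 5] the curve lies below the axis; ∫[4,5] (u**3 - 4*u**2 - 25*u + 100) du = -19/12, giving area 19/12.
Total area = 2673/4 + 19/12 = 4019/6.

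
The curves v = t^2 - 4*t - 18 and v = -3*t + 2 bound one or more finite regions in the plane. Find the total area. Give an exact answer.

Set the curves equal: t^2 - 4*t - 18 = -3*t + 2, so t^2 - t - 20 = 0, which factors as (t - 5)*(t + 4) = 0. The curves meet at t = -4, 5.
On [-4, 5], v = -3*t + 2 is on top; that piece has area ∫[-4,5] (-(t^2 - t - 20)) dt = 243/2.

243/2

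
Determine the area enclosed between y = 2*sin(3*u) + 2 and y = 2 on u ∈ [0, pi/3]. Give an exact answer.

On [0, pi/3], (2*sin(3*u) + 2) - (2) = 2*sin(3*u) is ≥ 0 throughout, so the area is a single integral of |2*sin(3*u)|.
∫[0,pi/3] (2*sin(3*u)) du = 4/3.

4/3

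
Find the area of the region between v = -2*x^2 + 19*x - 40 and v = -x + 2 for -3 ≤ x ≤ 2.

850/3

On [-3, 2], (-2*x^2 + 19*x - 40) - (-x + 2) = -2*x^2 + 20*x - 42 is ≤ 0 throughout, so the area is a single integral of |-2*x^2 + 20*x - 42|.
∫[-3,2] (-2*x^2 + 20*x - 42) dx = -850/3; the area of that piece is 850/3.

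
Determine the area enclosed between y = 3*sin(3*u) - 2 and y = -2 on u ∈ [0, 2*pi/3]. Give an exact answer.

The difference (3*sin(3*u) - 2) - (-2) = 3*sin(3*u) changes sign at u = pi/3 inside [0, 2*pi/3], so split the integral there.
∫[0,pi/3] (3*sin(3*u)) du = 2.
∫[pi/3,2*pi/3] (3*sin(3*u)) du = -2; the area of that piece is 2.
Total area = 2 + 2 = 4.

4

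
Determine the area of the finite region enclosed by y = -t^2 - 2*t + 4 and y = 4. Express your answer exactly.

4/3

Set the curves equal: -t^2 - 2*t + 4 = 4, so -t^2 - 2*t = 0, which factors as -t*(t + 2) = 0. The curves meet at t = -2, 0.
On [-2, 0], y = -t^2 - 2*t + 4 is on top; that piece has area ∫[-2,0] (-t^2 - 2*t) dt = 4/3.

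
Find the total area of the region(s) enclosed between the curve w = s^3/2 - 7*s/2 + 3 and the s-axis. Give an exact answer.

131/8

The curve meets the s-axis where s^3/2 - 7*s/2 + 3 = 0, i.e. (s - 2)*(s - 1)*(s + 3)/2 = 0, at s = -3, 1, 2.
On [-3, 1] the curve lies above the axis; ∫[-3,1] (s^3/2 - 7*s/2 + 3) ds = 16, giving area 16.
On [1, 2] the curve lies below the axis; ∫[1,2] (s^3/2 - 7*s/2 + 3) ds = -3/8, giving area 3/8.
Total area = 16 + 3/8 = 131/8.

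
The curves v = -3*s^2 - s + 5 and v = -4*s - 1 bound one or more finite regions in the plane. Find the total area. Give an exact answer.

27/2

Set the curves equal: -3*s^2 - s + 5 = -4*s - 1, so -3*s^2 + 3*s + 6 = 0, which factors as -3*(s - 2)*(s + 1) = 0. The curves meet at s = -1, 2.
On [-1, 2], v = -3*s^2 - s + 5 is on top; that piece has area ∫[-1,2] (-3*s^2 + 3*s + 6) ds = 27/2.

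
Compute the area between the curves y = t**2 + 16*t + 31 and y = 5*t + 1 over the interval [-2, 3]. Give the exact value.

1135/6

On [-2, 3], (t**2 + 16*t + 31) - (5*t + 1) = t**2 + 11*t + 30 is ≥ 0 throughout, so the area is a single integral of |t**2 + 11*t + 30|.
∫[-2,3] (t**2 + 11*t + 30) dt = 1135/6.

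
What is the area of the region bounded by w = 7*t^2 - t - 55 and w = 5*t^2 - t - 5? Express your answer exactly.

Set the curves equal: 7*t^2 - t - 55 = 5*t^2 - t - 5, so 2*t^2 - 50 = 0, which factors as 2*(t - 5)*(t + 5) = 0. The curves meet at t = -5, 5.
On [-5, 5], w = 5*t^2 - t - 5 is on top; that piece has area ∫[-5,5] (-(2*t^2 - 50)) dt = 1000/3.

1000/3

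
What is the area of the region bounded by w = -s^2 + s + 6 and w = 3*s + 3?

Set the curves equal: -s^2 + s + 6 = 3*s + 3, so -s^2 - 2*s + 3 = 0, which factors as -(s - 1)*(s + 3) = 0. The curves meet at s = -3, 1.
On [-3, 1], w = -s^2 + s + 6 is on top; that piece has area ∫[-3,1] (-s^2 - 2*s + 3) ds = 32/3.

32/3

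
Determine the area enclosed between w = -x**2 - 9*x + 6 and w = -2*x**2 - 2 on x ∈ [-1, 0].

On [-1, 0], (-x**2 - 9*x + 6) - (-2*x**2 - 2) = x**2 - 9*x + 8 is ≥ 0 throughout, so the area is a single integral of |x**2 - 9*x + 8|.
∫[-1,0] (x**2 - 9*x + 8) dx = 77/6.

77/6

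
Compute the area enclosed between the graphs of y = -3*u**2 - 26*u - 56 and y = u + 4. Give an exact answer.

1/2

Set the curves equal: -3*u**2 - 26*u - 56 = u + 4, so -3*u**2 - 27*u - 60 = 0, which factors as -3*(u + 4)*(u + 5) = 0. The curves meet at u = -5, -4.
On [-5, -4], y = -3*u**2 - 26*u - 56 is on top; that piece has area ∫[-5,-4] (-3*u**2 - 27*u - 60) du = 1/2.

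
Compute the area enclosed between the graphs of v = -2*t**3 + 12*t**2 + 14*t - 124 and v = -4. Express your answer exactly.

Set the curves equal: -2*t**3 + 12*t**2 + 14*t - 124 = -4, so -2*t**3 + 12*t**2 + 14*t - 120 = 0, which factors as -2*(t - 5)*(t - 4)*(t + 3) = 0. The curves meet at t = -3, 4, 5.
On [-3, 4], v = -4 is on top; that piece has area ∫[-3,4] (-(-2*t**3 + 12*t**2 + 14*t - 120)) dt = 1029/2.
On [4, 5], v = -2*t**3 + 12*t**2 + 14*t - 124 is on top; that piece has area ∫[4,5] (-2*t**3 + 12*t**2 + 14*t - 120) dt = 5/2.
Total enclosed area = 1029/2 + 5/2 = 517.

517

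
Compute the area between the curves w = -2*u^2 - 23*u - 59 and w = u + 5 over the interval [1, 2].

On [1, 2], (-2*u^2 - 23*u - 59) - (u + 5) = -2*u^2 - 24*u - 64 is ≤ 0 throughout, so the area is a single integral of |-2*u^2 - 24*u - 64|.
∫[1,2] (-2*u^2 - 24*u - 64) du = -314/3; the area of that piece is 314/3.

314/3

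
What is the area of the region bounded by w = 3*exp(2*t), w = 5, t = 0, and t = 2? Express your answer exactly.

The difference (3*exp(2*t)) - (5) = 3*exp(2*t) - 5 changes sign at t = -log(3)/2 + log(5)/2 inside [0, 2], so split the integral there.
∫[0,-log(3)/2 + log(5)/2] (3*exp(2*t) - 5) dt = log(9*sqrt(15)/125) + 1; the area of that piece is -1 + log(25*sqrt(15)/27).
∫[-log(3)/2 + log(5)/2,2] (3*exp(2*t) - 5) dt = -25/2 - 5*log(3)/2 + 5*log(5)/2 + 3*exp(4)/2.
Total area = (-1 + log(25*sqrt(15)/27)) + (-25/2 - 5*log(3)/2 + 5*log(5)/2 + 3*exp(4)/2) = -27/2 - 11*log(3)/2 + log(15)/2 + 9*log(5)/2 + 3*exp(4)/2.

-27/2 - 11*log(3)/2 + log(15)/2 + 9*log(5)/2 + 3*exp(4)/2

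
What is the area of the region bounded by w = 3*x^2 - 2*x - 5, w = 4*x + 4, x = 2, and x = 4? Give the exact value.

12

The difference (3*x^2 - 2*x - 5) - (4*x + 4) = 3*x^2 - 6*x - 9 changes sign at x = 3 inside [2, 4], so split the integral there.
∫[2,3] (3*x^2 - 6*x - 9) dx = -5; the area of that piece is 5.
∫[3,4] (3*x^2 - 6*x - 9) dx = 7.
Total area = 5 + 7 = 12.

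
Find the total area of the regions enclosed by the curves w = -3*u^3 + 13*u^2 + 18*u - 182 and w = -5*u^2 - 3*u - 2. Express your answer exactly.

Set the curves equal: -3*u^3 + 13*u^2 + 18*u - 182 = -5*u^2 - 3*u - 2, so -3*u^3 + 18*u^2 + 21*u - 180 = 0, which factors as -3*(u - 5)*(u - 4)*(u + 3) = 0. The curves meet at u = -3, 4, 5.
On [-3, 4], w = -5*u^2 - 3*u - 2 is on top; that piece has area ∫[-3,4] (-(-3*u^3 + 18*u^2 + 21*u - 180)) du = 3087/4.
On [4, 5], w = -3*u^3 + 13*u^2 + 18*u - 182 is on top; that piece has area ∫[4,5] (-3*u^3 + 18*u^2 + 21*u - 180) du = 15/4.
Total enclosed area = 3087/4 + 15/4 = 1551/2.

1551/2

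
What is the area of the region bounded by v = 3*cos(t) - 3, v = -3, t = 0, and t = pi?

The difference (3*cos(t) - 3) - (-3) = 3*cos(t) changes sign at t = pi/2 inside [0, pi], so split the integral there.
∫[0,pi/2] (3*cos(t)) dt = 3.
∫[pi/2,pi] (3*cos(t)) dt = -3; the area of that piece is 3.
Total area = 3 + 3 = 6.

6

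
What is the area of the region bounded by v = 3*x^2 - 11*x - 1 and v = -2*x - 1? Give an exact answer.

27/2

Set the curves equal: 3*x^2 - 11*x - 1 = -2*x - 1, so 3*x^2 - 9*x = 0, which factors as 3*x*(x - 3) = 0. The curves meet at x = 0, 3.
On [0, 3], v = -2*x - 1 is on top; that piece has area ∫[0,3] (-(3*x^2 - 9*x)) dx = 27/2.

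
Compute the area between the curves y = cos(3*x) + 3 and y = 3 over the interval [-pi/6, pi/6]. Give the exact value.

2/3

On [-pi/6, pi/6], (cos(3*x) + 3) - (3) = cos(3*x) is ≥ 0 throughout, so the area is a single integral of |cos(3*x)|.
∫[-pi/6,pi/6] (cos(3*x)) dx = 2/3.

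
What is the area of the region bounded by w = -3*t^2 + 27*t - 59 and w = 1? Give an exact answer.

Set the curves equal: -3*t^2 + 27*t - 59 = 1, so -3*t^2 + 27*t - 60 = 0, which factors as -3*(t - 5)*(t - 4) = 0. The curves meet at t = 4, 5.
On [4, 5], w = -3*t^2 + 27*t - 59 is on top; that piece has area ∫[4,5] (-3*t^2 + 27*t - 60) dt = 1/2.

1/2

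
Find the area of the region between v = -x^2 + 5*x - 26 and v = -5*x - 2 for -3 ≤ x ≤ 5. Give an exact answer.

The difference (-x^2 + 5*x - 26) - (-5*x - 2) = -x^2 + 10*x - 24 changes sign at x = 4 inside [-3, 5], so split the integral there.
∫[-3,4] (-x^2 + 10*x - 24) dx = -490/3; the area of that piece is 490/3.
∫[4,5] (-x^2 + 10*x - 24) dx = 2/3.
Total area = 490/3 + 2/3 = 164.

164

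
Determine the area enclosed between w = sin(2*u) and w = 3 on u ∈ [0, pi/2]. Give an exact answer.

-1 + 3*pi/2

On [0, pi/2], (sin(2*u)) - (3) = sin(2*u) - 3 is ≤ 0 throughout, so the area is a single integral of |sin(2*u) - 3|.
∫[0,pi/2] (sin(2*u) - 3) du = 1 - 3*pi/2; the area of that piece is -1 + 3*pi/2.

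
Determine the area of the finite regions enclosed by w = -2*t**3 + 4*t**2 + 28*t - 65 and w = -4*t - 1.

Set the curves equal: -2*t**3 + 4*t**2 + 28*t - 65 = -4*t - 1, so -2*t**3 + 4*t**2 + 32*t - 64 = 0, which factors as -2*(t - 4)*(t - 2)*(t + 4) = 0. The curves meet at t = -4, 2, 4.
On [-4, 2], w = -4*t - 1 is on top; that piece has area ∫[-4,2] (-(-2*t**3 + 4*t**2 + 32*t - 64)) dt = 360.
On [2, 4], w = -2*t**3 + 4*t**2 + 28*t - 65 is on top; that piece has area ∫[2,4] (-2*t**3 + 4*t**2 + 32*t - 64) dt = 56/3.
Total enclosed area = 360 + 56/3 = 1136/3.

1136/3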